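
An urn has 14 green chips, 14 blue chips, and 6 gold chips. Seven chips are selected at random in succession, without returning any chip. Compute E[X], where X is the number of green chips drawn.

By linearity of expectation, E[X] = Σ P(draw i is green); by symmetry each draw (even without replacement) has P(green) = 14/34.
E[X] = 7 · 14/34 = 49/17 ≈ 2.8824.

49/17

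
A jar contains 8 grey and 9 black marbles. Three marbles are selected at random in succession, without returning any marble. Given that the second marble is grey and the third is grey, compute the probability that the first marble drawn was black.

3/5

P(first=black and the second marble is grey and the third is grey) = (9/17)·(8/16)·(7/15) = 21/170.
P(E) = Σ over first color = 7/85 + 21/170 = 7/34.
By Bayes, P(first=black | E) = 21/170 / 7/34 = 3/5 ≈ 0.6000.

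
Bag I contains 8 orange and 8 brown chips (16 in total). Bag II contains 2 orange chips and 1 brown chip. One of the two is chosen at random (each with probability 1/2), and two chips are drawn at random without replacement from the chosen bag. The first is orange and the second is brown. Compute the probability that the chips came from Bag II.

5/9

P(E | Bag I) = 4/15; P(E | Bag II) = 1/3.
P(E) = 1/2·4/15 + 1/2·1/3 = 3/10.
By Bayes' rule, P(Bag II | E) = 1/6 / 3/10 = 5/9 ≈ 0.5556.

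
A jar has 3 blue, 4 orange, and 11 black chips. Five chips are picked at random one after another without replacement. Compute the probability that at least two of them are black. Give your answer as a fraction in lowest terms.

583/612

Sum the hypergeometric tail for j = 2,…,5 black chips.
Favorable = C(11,2)·C(7,3) + C(11,3)·C(7,2) + C(11,4)·C(7,1) + C(11,5)·C(7,0) = 8162; total = C(18,5) = 8568.
P = 8162/8568 = 583/612 ≈ 0.9526.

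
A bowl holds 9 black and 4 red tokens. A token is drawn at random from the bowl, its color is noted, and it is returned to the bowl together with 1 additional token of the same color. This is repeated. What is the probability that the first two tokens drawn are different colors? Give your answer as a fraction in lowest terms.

36/91

Either red then black, or black then red; after the first draw the total is 14.
P = (4/13)·(9/14) + (9/13)·(4/14) = 36/91 ≈ 0.3956.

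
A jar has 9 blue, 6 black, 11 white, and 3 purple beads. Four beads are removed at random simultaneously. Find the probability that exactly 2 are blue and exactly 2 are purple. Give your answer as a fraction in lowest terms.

Unordered draws without replacement: count favorable combinations over C(29,4).
Favorable = C(9,2) · C(6,0) · C(11,0) · C(3,2) = 108; total = C(29,4) = 23751.
P = 108/23751 = 12/2639 ≈ 0.0045.

12/2639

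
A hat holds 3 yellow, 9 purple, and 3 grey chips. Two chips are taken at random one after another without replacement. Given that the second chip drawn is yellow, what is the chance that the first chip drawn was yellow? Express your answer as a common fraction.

P(first=yellow and the second chip drawn is yellow) = (3/15)·(2/14) = 1/35.
P(the second chip drawn is yellow) = Σ over first color = 1/35 + 9/70 + 3/70 = 1/5.
By Bayes, P(first=yellow | the second chip drawn is yellow) = 1/35 / 1/5 = 1/7 ≈ 0.1429.

1/7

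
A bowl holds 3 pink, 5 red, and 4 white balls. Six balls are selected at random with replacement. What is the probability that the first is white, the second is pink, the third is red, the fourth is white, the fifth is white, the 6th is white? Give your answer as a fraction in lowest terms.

5/3888

Multiply the conditional probability of each draw in order, with replacement (the composition resets each draw).
P = (4/12) · (3/12) · (5/12) · (4/12) · (4/12) · (4/12) = 5/3888 ≈ 0.0013.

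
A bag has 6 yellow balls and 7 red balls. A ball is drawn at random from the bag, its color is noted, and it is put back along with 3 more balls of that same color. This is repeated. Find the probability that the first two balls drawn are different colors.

Either yellow then red, or red then yellow; after the first draw the total is 16.
P = (6/13)·(7/16) + (7/13)·(6/16) = 21/52 ≈ 0.4038.

21/52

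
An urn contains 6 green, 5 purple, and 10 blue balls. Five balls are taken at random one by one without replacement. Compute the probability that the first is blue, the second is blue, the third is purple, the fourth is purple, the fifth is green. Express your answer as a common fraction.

Multiply the conditional probability of each draw in order, without replacement, so each draw removes one from its color and from the total.
P = (10/21) · (9/20) · (5/19) · (4/18) · (6/17) = 10/2261 ≈ 0.0044.

10/2261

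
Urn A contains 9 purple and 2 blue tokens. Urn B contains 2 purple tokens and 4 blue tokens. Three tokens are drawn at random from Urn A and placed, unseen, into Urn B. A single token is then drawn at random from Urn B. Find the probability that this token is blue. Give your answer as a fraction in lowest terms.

Condition on how many of the transferred tokens are blue (from Urn A: 2 blue of 11; then Urn B has 9 total).
  0 blue: C(2,0)C(9,3)/C(11,3) = 28/55; then P = 4/9
  1 blue: C(2,1)C(9,2)/C(11,3) = 24/55; then P = 5/9
  2 blue: C(2,2)C(9,1)/C(11,3) = 3/55; then P = 6/9
P(blue from Urn B) = 50/99 ≈ 0.5051.

50/99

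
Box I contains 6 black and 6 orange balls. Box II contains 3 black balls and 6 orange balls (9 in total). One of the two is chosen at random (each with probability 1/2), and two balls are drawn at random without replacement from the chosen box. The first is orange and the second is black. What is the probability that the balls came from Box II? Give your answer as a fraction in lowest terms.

P(E | Box I) = 3/11; P(E | Box II) = 1/4.
P(E) = 1/2·3/11 + 1/2·1/4 = 23/88.
By Bayes' rule, P(Box II | E) = 1/8 / 23/88 = 11/23 ≈ 0.4783.

11/23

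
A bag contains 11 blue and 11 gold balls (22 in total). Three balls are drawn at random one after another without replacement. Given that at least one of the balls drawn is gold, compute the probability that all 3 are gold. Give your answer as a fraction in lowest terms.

3/25

P(all 3 gold) = C(11,3)/C(22,3) = 3/28; P(at least one gold) = 1 − C(11,3)/C(22,3) = 25/28.
Since 'all 3 gold' ⊆ 'at least one gold', P(all 3 | at least one) = 3/28 / 25/28 = 3/25 ≈ 0.1200.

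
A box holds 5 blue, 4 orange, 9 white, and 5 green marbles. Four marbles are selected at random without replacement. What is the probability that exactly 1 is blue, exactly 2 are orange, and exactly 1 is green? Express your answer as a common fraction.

30/1771

Unordered draws without replacement: count favorable combinations over C(23,4).
Favorable = C(5,1) · C(4,2) · C(9,0) · C(5,1) = 150; total = C(23,4) = 8855.
P = 150/8855 = 30/1771 ≈ 0.0169.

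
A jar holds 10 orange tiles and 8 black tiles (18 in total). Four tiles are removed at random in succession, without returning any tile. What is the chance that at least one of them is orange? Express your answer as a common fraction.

299/306

Use the complement: P(at least one orange) = 1 − P(no orange).
P(none) = C(8,4)/C(18,4) = 70/3060.
So P = 1 − 70/3060 = 299/306 ≈ 0.9771.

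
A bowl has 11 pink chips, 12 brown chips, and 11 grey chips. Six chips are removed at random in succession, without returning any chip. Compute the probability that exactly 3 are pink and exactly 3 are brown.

825/30566

Unordered draws without replacement: count favorable combinations over C(34,6).
Favorable = C(11,3) · C(12,3) · C(11,0) = 36300; total = C(34,6) = 1344904.
P = 36300/1344904 = 825/30566 ≈ 0.0270.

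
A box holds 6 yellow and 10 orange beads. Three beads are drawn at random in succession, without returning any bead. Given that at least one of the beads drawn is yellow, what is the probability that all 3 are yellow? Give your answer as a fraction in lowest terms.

1/22

P(all 3 yellow) = C(6,3)/C(16,3) = 1/28; P(at least one yellow) = 1 − C(10,3)/C(16,3) = 11/14.
Since 'all 3 yellow' ⊆ 'at least one yellow', P(all 3 | at least one) = 1/28 / 11/14 = 1/22 ≈ 0.0455.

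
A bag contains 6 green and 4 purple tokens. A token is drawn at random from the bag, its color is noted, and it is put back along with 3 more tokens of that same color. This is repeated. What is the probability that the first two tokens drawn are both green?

27/65

After a green draw the bag holds 9 green out of 13.
P = (6/10)·(9/13) = 27/65 ≈ 0.4154.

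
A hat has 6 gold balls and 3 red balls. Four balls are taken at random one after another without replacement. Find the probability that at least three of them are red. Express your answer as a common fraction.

Sum the hypergeometric tail for j = 3,…,3 red balls.
Favorable = C(3,3)·C(6,1) = 6; total = C(9,4) = 126.
P = 6/126 = 1/21 ≈ 0.0476.

1/21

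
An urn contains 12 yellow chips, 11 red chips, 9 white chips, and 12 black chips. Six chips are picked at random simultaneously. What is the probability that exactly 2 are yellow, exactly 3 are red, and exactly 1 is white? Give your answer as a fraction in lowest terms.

4455/320866

Unordered draws without replacement: count favorable combinations over C(44,6).
Favorable = C(12,2) · C(11,3) · C(9,1) · C(12,0) = 98010; total = C(44,6) = 7059052.
P = 98010/7059052 = 4455/320866 ≈ 0.0139.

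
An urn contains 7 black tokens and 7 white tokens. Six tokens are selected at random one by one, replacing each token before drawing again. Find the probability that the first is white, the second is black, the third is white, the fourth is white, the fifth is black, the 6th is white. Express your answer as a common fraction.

Multiply the conditional probability of each draw in order, with replacement (the composition resets each draw).
P = (7/14) · (7/14) · (7/14) · (7/14) · (7/14) · (7/14) = 1/64 ≈ 0.0156.

1/64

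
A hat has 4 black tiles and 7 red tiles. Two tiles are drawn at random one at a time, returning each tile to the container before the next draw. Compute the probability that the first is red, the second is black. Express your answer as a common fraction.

28/121

Multiply the conditional probability of each draw in order, with replacement (the composition resets each draw).
P = (7/11) · (4/11) = 28/121 ≈ 0.2314.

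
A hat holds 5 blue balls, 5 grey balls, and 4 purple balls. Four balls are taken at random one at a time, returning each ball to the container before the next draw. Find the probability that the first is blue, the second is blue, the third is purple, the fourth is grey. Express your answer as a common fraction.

Multiply the conditional probability of each draw in order, with replacement (the composition resets each draw).
P = (5/14) · (5/14) · (4/14) · (5/14) = 125/9604 ≈ 0.0130.

125/9604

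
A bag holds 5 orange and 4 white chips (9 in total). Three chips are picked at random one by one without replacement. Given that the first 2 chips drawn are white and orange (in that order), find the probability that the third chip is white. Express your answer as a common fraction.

After removing 1 orange, 1 white, the bag has 3 white out of 7 remaining.
P(third is white | given) = 3/7 ≈ 0.4286.

3/7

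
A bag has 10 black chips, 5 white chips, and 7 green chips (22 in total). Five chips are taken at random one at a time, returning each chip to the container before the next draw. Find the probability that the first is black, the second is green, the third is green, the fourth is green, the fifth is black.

Multiply the conditional probability of each draw in order, with replacement (the composition resets each draw).
P = (10/22) · (7/22) · (7/22) · (7/22) · (10/22) = 8575/1288408 ≈ 0.0067.

8575/1288408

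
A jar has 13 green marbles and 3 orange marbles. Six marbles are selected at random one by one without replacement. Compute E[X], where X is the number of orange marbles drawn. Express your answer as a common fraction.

9/8

By linearity of expectation, E[X] = Σ P(draw i is orange); by symmetry each draw (even without replacement) has P(orange) = 3/16.
E[X] = 6 · 3/16 = 9/8 ≈ 1.1250.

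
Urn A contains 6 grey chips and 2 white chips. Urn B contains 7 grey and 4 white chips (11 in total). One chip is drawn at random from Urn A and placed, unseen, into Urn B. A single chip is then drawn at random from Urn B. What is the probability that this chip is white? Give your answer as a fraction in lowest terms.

17/48

Condition on how many of the transferred chips are white (from Urn A: 2 white of 8; then Urn B has 12 total).
  0 white: C(2,0)C(6,1)/C(8,1) = 3/4; then P = 4/12
  1 white: C(2,1)C(6,0)/C(8,1) = 1/4; then P = 5/12
P(white from Urn B) = 17/48 ≈ 0.3542.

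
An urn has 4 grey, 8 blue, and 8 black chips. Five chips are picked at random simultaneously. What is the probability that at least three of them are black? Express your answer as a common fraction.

Sum the hypergeometric tail for j = 3,…,5 black chips.
Favorable = C(8,3)·C(12,2) + C(8,4)·C(12,1) + C(8,5)·C(12,0) = 4592; total = C(20,5) = 15504.
P = 4592/15504 = 287/969 ≈ 0.2962.

287/969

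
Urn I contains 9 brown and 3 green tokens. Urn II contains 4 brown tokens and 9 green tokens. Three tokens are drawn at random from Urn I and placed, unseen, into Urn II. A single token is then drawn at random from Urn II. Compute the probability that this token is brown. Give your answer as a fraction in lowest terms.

25/64

Condition on how many of the transferred tokens are brown (from Urn I: 9 brown of 12; then Urn II has 16 total).
  0 brown: C(9,0)C(3,3)/C(12,3) = 1/220; then P = 4/16
  1 brown: C(9,1)C(3,2)/C(12,3) = 27/220; then P = 5/16
  2 brown: C(9,2)C(3,1)/C(12,3) = 27/55; then P = 6/16
  3 brown: C(9,3)C(3,0)/C(12,3) = 21/55; then P = 7/16
P(brown from Urn II) = 25/64 ≈ 0.3906.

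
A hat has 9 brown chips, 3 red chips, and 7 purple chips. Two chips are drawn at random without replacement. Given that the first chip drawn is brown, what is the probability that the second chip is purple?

7/18

After removing 1 brown, the hat has 7 purple out of 18 remaining.
P(second is purple | given) = 7/18 ≈ 0.3889.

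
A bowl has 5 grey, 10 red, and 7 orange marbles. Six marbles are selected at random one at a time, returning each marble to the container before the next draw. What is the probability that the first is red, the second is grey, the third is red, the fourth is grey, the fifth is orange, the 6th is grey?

Multiply the conditional probability of each draw in order, with replacement (the composition resets each draw).
P = (10/22) · (5/22) · (10/22) · (5/22) · (7/22) · (5/22) = 21875/28344976 ≈ 0.0008.

21875/28344976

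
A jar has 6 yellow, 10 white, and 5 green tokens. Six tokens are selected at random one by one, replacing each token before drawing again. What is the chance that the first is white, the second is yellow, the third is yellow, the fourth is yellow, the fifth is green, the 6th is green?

2000/3176523

Multiply the conditional probability of each draw in order, with replacement (the composition resets each draw).
P = (10/21) · (6/21) · (6/21) · (6/21) · (5/21) · (5/21) = 2000/3176523 ≈ 0.0006.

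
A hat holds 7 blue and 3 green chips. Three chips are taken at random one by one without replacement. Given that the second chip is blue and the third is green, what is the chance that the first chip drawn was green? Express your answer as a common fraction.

1/4

P(first=green and the second chip is blue and the third is green) = (3/10)·(7/9)·(2/8) = 7/120.
P(E) = Σ over first color = 7/40 + 7/120 = 7/30.
By Bayes, P(first=green | E) = 7/120 / 7/30 = 1/4 ≈ 0.2500.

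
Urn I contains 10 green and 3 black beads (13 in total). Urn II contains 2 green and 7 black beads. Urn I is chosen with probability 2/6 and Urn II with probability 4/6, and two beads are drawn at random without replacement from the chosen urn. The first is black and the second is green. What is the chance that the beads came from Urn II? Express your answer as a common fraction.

P(E | Urn I) = 5/26; P(E | Urn II) = 7/36.
P(E) = 1/3·5/26 + 2/3·7/36 = 68/351.
By Bayes' rule, P(Urn II | E) = 7/54 / 68/351 = 91/136 ≈ 0.6691.

91/136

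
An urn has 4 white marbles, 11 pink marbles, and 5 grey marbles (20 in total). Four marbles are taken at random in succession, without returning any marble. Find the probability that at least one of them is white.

Use the complement: P(at least one white) = 1 − P(no white).
P(none) = C(16,4)/C(20,4) = 1820/4845.
So P = 1 − 1820/4845 = 605/969 ≈ 0.6244.

605/969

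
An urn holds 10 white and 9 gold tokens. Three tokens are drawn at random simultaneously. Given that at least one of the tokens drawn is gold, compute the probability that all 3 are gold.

28/283

P(all 3 gold) = C(9,3)/C(19,3) = 28/323; P(at least one gold) = 1 − C(10,3)/C(19,3) = 283/323.
Since 'all 3 gold' ⊆ 'at least one gold', P(all 3 | at least one) = 28/323 / 283/323 = 28/283 ≈ 0.0989.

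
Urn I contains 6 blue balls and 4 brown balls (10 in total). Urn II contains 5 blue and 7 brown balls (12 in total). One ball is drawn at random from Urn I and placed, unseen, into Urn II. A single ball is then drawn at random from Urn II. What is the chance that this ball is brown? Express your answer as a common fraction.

Condition on how many of the transferred balls are brown (from Urn I: 4 brown of 10; then Urn II has 13 total).
  0 brown: C(4,0)C(6,1)/C(10,1) = 3/5; then P = 7/13
  1 brown: C(4,1)C(6,0)/C(10,1) = 2/5; then P = 8/13
P(brown from Urn II) = 37/65 ≈ 0.5692.

37/65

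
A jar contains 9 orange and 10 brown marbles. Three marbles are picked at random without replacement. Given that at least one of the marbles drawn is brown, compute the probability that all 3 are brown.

8/59

P(all 3 brown) = C(10,3)/C(19,3) = 40/323; P(at least one brown) = 1 − C(9,3)/C(19,3) = 295/323.
Since 'all 3 brown' ⊆ 'at least one brown', P(all 3 | at least one) = 40/323 / 295/323 = 8/59 ≈ 0.1356.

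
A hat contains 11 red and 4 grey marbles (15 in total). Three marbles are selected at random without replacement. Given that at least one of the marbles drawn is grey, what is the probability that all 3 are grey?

P(all 3 grey) = C(4,3)/C(15,3) = 4/455; P(at least one grey) = 1 − C(11,3)/C(15,3) = 58/91.
Since 'all 3 grey' ⊆ 'at least one grey', P(all 3 | at least one) = 4/455 / 58/91 = 2/145 ≈ 0.0138.

2/145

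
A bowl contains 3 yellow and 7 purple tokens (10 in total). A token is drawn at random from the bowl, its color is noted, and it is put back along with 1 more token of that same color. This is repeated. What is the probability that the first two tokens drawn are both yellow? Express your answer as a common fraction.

6/55

After a yellow draw the bowl holds 4 yellow out of 11.
P = (3/10)·(4/11) = 6/55 ≈ 0.1091.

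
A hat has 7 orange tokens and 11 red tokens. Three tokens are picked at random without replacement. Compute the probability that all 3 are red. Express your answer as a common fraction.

55/272

Unordered draws without replacement: count favorable combinations over C(18,3).
Favorable = C(7,0) · C(11,3) = 165; total = C(18,3) = 816.
P = 165/816 = 55/272 ≈ 0.2022.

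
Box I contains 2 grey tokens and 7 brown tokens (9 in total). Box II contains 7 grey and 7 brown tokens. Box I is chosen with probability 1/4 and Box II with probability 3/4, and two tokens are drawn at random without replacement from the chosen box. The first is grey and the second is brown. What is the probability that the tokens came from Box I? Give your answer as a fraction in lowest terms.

P(E | Box I) = 7/36; P(E | Box II) = 7/26.
P(E) = 1/4·7/36 + 3/4·7/26 = 469/1872.
By Bayes' rule, P(Box I | E) = 7/144 / 469/1872 = 13/67 ≈ 0.1940.

13/67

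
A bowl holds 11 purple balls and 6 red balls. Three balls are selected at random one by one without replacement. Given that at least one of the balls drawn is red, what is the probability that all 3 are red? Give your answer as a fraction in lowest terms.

4/103

P(all 3 red) = C(6,3)/C(17,3) = 1/34; P(at least one red) = 1 − C(11,3)/C(17,3) = 103/136.
Since 'all 3 red' ⊆ 'at least one red', P(all 3 | at least one) = 1/34 / 103/136 = 4/103 ≈ 0.0388.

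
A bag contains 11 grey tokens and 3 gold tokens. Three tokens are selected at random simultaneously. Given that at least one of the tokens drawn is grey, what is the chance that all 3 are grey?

5/11

P(all 3 grey) = C(11,3)/C(14,3) = 165/364; P(at least one grey) = 1 − C(3,3)/C(14,3) = 363/364.
Since 'all 3 grey' ⊆ 'at least one grey', P(all 3 | at least one) = 165/364 / 363/364 = 5/11 ≈ 0.4545.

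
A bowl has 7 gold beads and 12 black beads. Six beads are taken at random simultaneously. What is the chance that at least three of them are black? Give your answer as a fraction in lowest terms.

Sum the hypergeometric tail for j = 3,…,6 black beads.
Favorable = C(12,3)·C(7,3) + C(12,4)·C(7,2) + C(12,5)·C(7,1) + C(12,6)·C(7,0) = 24563; total = C(19,6) = 27132.
P = 24563/27132 = 3509/3876 ≈ 0.9053.

3509/3876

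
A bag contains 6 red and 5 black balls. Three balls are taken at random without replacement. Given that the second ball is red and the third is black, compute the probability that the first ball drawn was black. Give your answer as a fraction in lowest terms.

4/9

P(first=black and the second ball is red and the third is black) = (5/11)·(6/10)·(4/9) = 4/33.
P(E) = Σ over first color = 5/33 + 4/33 = 3/11.
By Bayes, P(first=black | E) = 4/33 / 3/11 = 4/9 ≈ 0.4444.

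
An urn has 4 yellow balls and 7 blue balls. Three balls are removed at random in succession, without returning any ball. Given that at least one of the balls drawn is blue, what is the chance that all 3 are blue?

P(all 3 blue) = C(7,3)/C(11,3) = 7/33; P(at least one blue) = 1 − C(4,3)/C(11,3) = 161/165.
Since 'all 3 blue' ⊆ 'at least one blue', P(all 3 | at least one) = 7/33 / 161/165 = 5/23 ≈ 0.2174.

5/23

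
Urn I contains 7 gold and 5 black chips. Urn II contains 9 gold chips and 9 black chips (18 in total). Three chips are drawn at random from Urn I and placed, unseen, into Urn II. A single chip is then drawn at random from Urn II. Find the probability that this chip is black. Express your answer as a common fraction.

Condition on how many of the transferred chips are black (from Urn I: 5 black of 12; then Urn II has 21 total).
  0 black: C(5,0)C(7,3)/C(12,3) = 7/44; then P = 9/21
  1 black: C(5,1)C(7,2)/C(12,3) = 21/44; then P = 10/21
  2 black: C(5,2)C(7,1)/C(12,3) = 7/22; then P = 11/21
  3 black: C(5,3)C(7,0)/C(12,3) = 1/22; then P = 12/21
P(black from Urn II) = 41/84 ≈ 0.4881.

41/84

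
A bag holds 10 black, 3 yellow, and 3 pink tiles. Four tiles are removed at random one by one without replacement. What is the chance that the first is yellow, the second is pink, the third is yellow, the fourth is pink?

Multiply the conditional probability of each draw in order, without replacement, so each draw removes one from its color and from the total.
P = (3/16) · (3/15) · (2/14) · (2/13) = 3/3640 ≈ 0.0008.

3/3640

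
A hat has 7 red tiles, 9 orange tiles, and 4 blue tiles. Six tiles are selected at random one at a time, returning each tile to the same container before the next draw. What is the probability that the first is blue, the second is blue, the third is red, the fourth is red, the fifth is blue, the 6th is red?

343/1000000

Multiply the conditional probability of each draw in order, with replacement (the composition resets each draw).
P = (4/20) · (4/20) · (7/20) · (7/20) · (4/20) · (7/20) = 343/1000000 ≈ 0.0003.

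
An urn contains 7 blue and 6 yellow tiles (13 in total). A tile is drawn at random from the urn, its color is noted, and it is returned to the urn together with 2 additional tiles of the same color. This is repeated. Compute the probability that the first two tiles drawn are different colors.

Either yellow then blue, or blue then yellow; after the first draw the total is 15.
P = (6/13)·(7/15) + (7/13)·(6/15) = 28/65 ≈ 0.4308.

28/65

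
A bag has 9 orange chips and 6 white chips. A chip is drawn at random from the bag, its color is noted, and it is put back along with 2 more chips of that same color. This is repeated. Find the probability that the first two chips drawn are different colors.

36/85

Either white then orange, or orange then white; after the first draw the total is 17.
P = (6/15)·(9/17) + (9/15)·(6/17) = 36/85 ≈ 0.4235.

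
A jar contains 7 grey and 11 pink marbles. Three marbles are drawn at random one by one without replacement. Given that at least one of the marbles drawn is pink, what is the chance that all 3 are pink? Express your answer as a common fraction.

15/71

P(all 3 pink) = C(11,3)/C(18,3) = 55/272; P(at least one pink) = 1 − C(7,3)/C(18,3) = 781/816.
Since 'all 3 pink' ⊆ 'at least one pink', P(all 3 | at least one) = 55/272 / 781/816 = 15/71 ≈ 0.2113.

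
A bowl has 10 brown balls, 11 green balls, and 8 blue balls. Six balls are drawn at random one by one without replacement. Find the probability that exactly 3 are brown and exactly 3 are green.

Unordered draws without replacement: count favorable combinations over C(29,6).
Favorable = C(10,3) · C(11,3) · C(8,0) = 19800; total = C(29,6) = 475020.
P = 19800/475020 = 110/2639 ≈ 0.0417.

110/2639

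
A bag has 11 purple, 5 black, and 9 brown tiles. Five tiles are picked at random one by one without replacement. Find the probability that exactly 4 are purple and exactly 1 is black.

Unordered draws without replacement: count favorable combinations over C(25,5).
Favorable = C(11,4) · C(5,1) · C(9,0) = 1650; total = C(25,5) = 53130.
P = 1650/53130 = 5/161 ≈ 0.0311.

5/161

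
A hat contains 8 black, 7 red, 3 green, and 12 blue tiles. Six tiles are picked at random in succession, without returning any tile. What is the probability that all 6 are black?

Unordered draws without replacement: count favorable combinations over C(30,6).
Favorable = C(8,6) · C(7,0) · C(3,0) · C(12,0) = 28; total = C(30,6) = 593775.
P = 28/593775 = 4/84825 ≈ 0.0000.

4/84825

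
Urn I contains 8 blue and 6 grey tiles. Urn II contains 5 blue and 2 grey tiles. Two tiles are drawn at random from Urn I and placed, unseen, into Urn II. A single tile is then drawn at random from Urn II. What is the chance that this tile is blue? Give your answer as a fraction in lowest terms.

43/63

Condition on how many of the transferred tiles are blue (from Urn I: 8 blue of 14; then Urn II has 9 total).
  0 blue: C(8,0)C(6,2)/C(14,2) = 15/91; then P = 5/9
  1 blue: C(8,1)C(6,1)/C(14,2) = 48/91; then P = 6/9
  2 blue: C(8,2)C(6,0)/C(14,2) = 4/13; then P = 7/9
P(blue from Urn II) = 43/63 ≈ 0.6825.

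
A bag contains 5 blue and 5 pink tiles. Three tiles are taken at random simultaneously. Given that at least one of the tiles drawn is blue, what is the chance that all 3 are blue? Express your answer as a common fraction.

1/11

P(all 3 blue) = C(5,3)/C(10,3) = 1/12; P(at least one blue) = 1 − C(5,3)/C(10,3) = 11/12.
Since 'all 3 blue' ⊆ 'at least one blue', P(all 3 | at least one) = 1/12 / 11/12 = 1/11 ≈ 0.0909.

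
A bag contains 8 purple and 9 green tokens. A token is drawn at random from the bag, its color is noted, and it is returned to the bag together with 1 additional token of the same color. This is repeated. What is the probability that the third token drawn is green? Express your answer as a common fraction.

Sum over the four possibilities for the first two draws (green/not-green each), tracking how the green count and total change by +1 per draw.
P(third is green) = 9/17 ≈ 0.5294. (In a Pólya urn every draw has the same marginal probability 9/17.)

9/17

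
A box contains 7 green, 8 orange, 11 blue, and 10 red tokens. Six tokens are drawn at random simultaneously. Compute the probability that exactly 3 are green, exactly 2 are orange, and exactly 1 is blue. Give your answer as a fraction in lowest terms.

35/6324

Unordered draws without replacement: count favorable combinations over C(36,6).
Favorable = C(7,3) · C(8,2) · C(11,1) · C(10,0) = 10780; total = C(36,6) = 1947792.
P = 10780/1947792 = 35/6324 ≈ 0.0055.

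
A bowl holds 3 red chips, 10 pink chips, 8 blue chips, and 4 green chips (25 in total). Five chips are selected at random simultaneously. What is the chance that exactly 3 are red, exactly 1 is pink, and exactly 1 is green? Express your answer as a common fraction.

Unordered draws without replacement: count favorable combinations over C(25,5).
Favorable = C(3,3) · C(10,1) · C(8,0) · C(4,1) = 40; total = C(25,5) = 53130.
P = 40/53130 = 4/5313 ≈ 0.0008.

4/5313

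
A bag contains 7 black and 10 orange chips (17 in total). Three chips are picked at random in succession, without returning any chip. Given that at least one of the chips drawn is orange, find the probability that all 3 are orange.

P(all 3 orange) = C(10,3)/C(17,3) = 3/17; P(at least one orange) = 1 − C(7,3)/C(17,3) = 129/136.
Since 'all 3 orange' ⊆ 'at least one orange', P(all 3 | at least one) = 3/17 / 129/136 = 8/43 ≈ 0.1860.

8/43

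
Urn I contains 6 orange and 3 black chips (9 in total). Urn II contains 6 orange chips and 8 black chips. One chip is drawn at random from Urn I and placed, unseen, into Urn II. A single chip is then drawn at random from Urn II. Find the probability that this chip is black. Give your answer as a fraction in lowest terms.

Condition on how many of the transferred chips are black (from Urn I: 3 black of 9; then Urn II has 15 total).
  0 black: C(3,0)C(6,1)/C(9,1) = 2/3; then P = 8/15
  1 black: C(3,1)C(6,0)/C(9,1) = 1/3; then P = 9/15
P(black from Urn II) = 5/9 ≈ 0.5556.

5/9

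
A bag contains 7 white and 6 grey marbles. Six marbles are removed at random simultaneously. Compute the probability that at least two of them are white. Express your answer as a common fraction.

Sum the hypergeometric tail for j = 2,…,6 white marbles.
Favorable = C(7,2)·C(6,4) + C(7,3)·C(6,3) + C(7,4)·C(6,2) + C(7,5)·C(6,1) + C(7,6)·C(6,0) = 1673; total = C(13,6) = 1716.
P = 1673/1716 = 1673/1716 ≈ 0.9749.

1673/1716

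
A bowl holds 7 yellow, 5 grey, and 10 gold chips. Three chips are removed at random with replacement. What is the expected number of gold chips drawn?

15/11

By linearity of expectation, E[X] = Σ P(draw i is gold); each independent draw has P(gold) = 10/22.
E[X] = 3 · 10/22 = 15/11 ≈ 1.3636.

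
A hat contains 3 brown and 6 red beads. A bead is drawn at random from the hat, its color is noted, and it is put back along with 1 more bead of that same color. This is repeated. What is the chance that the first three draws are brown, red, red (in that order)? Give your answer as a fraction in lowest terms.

Track the composition after each reinforcement of +1.
P = (3/9) · (6/10) · (7/11) = 7/55 ≈ 0.1273.

7/55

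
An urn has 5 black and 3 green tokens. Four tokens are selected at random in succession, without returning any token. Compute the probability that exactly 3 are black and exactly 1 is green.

3/7

Unordered draws without replacement: count favorable combinations over C(8,4).
Favorable = C(5,3) · C(3,1) = 30; total = C(8,4) = 70.
P = 30/70 = 3/7 ≈ 0.4286.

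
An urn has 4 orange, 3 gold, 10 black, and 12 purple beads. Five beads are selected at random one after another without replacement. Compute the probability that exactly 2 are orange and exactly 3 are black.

16/2639

Unordered draws without replacement: count favorable combinations over C(29,5).
Favorable = C(4,2) · C(3,0) · C(10,3) · C(12,0) = 720; total = C(29,5) = 118755.
P = 720/118755 = 16/2639 ≈ 0.0061.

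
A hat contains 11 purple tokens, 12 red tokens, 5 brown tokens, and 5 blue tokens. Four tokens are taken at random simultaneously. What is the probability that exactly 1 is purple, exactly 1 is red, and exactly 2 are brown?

1/31

Unordered draws without replacement: count favorable combinations over C(33,4).
Favorable = C(11,1) · C(12,1) · C(5,2) · C(5,0) = 1320; total = C(33,4) = 40920.
P = 1320/40920 = 1/31 ≈ 0.0323.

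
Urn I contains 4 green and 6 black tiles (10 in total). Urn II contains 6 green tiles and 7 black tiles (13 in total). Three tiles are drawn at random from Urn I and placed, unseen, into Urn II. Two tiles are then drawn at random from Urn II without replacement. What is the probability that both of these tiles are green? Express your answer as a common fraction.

113/600

Condition on how many of the transferred tiles are green (from Urn I: 4 green of 10; then Urn II has 16 total).
  0 green: C(4,0)C(6,3)/C(10,3) = 1/6; then P = C(6,2)/C(16,2) = 1/8
  1 green: C(4,1)C(6,2)/C(10,3) = 1/2; then P = C(7,2)/C(16,2) = 7/40
  2 green: C(4,2)C(6,1)/C(10,3) = 3/10; then P = C(8,2)/C(16,2) = 7/30
  3 green: C(4,3)C(6,0)/C(10,3) = 1/30; then P = C(9,2)/C(16,2) = 3/10
P(both green) = 113/600 ≈ 0.1883.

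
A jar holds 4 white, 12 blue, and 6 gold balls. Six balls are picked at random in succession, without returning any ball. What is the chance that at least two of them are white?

Sum the hypergeometric tail for j = 2,…,4 white balls.
Favorable = C(4,2)·C(18,4) + C(4,3)·C(18,3) + C(4,4)·C(18,2) = 21777; total = C(22,6) = 74613.
P = 21777/74613 = 61/209 ≈ 0.2919.

61/209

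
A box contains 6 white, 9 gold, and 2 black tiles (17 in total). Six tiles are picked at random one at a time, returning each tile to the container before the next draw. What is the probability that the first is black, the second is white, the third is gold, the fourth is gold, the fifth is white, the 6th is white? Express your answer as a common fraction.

34992/24137569

Multiply the conditional probability of each draw in order, with replacement (the composition resets each draw).
P = (2/17) · (6/17) · (9/17) · (9/17) · (6/17) · (6/17) = 34992/24137569 ≈ 0.0014.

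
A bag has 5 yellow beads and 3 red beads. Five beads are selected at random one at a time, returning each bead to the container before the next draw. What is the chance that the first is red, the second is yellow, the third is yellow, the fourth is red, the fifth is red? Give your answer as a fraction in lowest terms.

Multiply the conditional probability of each draw in order, with replacement (the composition resets each draw).
P = (3/8) · (5/8) · (5/8) · (3/8) · (3/8) = 675/32768 ≈ 0.0206.

675/32768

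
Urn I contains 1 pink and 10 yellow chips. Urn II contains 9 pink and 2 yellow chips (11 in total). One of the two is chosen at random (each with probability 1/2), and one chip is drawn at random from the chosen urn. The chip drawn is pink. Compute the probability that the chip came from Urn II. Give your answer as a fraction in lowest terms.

9/10

P(pink | Urn I) = 1/11; P(pink | Urn II) = 9/11.
P(pink) = 1/2·1/11 + 1/2·9/11 = 5/11.
By Bayes' rule, P(Urn II | pink) = 9/22 / 5/11 = 9/10 ≈ 0.9000.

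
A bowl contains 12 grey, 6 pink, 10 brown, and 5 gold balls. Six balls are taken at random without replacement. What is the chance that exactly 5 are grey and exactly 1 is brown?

45/6293

Unordered draws without replacement: count favorable combinations over C(33,6).
Favorable = C(12,5) · C(6,0) · C(10,1) · C(5,0) = 7920; total = C(33,6) = 1107568.
P = 7920/1107568 = 45/6293 ≈ 0.0072.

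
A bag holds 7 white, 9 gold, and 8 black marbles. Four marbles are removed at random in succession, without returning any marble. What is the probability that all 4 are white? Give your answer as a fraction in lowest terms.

5/1518

Unordered draws without replacement: count favorable combinations over C(24,4).
Favorable = C(7,4) · C(9,0) · C(8,0) = 35; total = C(24,4) = 10626.
P = 35/10626 = 5/1518 ≈ 0.0033.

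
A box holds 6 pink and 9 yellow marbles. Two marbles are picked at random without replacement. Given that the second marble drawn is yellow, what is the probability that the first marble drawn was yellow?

P(first=yellow and the second marble drawn is yellow) = (9/15)·(8/14) = 12/35.
P(the second marble drawn is yellow) = Σ over first color = 9/35 + 12/35 = 3/5.
By Bayes, P(first=yellow | the second marble drawn is yellow) = 12/35 / 3/5 = 4/7 ≈ 0.5714.

4/7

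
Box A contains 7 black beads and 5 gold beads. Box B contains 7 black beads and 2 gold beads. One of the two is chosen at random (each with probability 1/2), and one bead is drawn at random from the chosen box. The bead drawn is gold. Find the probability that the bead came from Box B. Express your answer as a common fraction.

8/23

P(gold | Box A) = 5/12; P(gold | Box B) = 2/9.
P(gold) = 1/2·5/12 + 1/2·2/9 = 23/72.
By Bayes' rule, P(Box B | gold) = 1/9 / 23/72 = 8/23 ≈ 0.3478.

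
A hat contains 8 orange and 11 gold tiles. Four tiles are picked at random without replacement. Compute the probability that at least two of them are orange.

Sum the hypergeometric tail for j = 2,…,4 orange tiles.
Favorable = C(8,2)·C(11,2) + C(8,3)·C(11,1) + C(8,4)·C(11,0) = 2226; total = C(19,4) = 3876.
P = 2226/3876 = 371/646 ≈ 0.5743.

371/646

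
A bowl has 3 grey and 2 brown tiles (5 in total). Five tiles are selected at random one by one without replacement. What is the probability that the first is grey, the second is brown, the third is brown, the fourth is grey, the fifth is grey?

Multiply the conditional probability of each draw in order, without replacement, so each draw removes one from its color and from the total.
P = (3/5) · (2/4) · (1/3) · (2/2) · (1/1) = 1/10 ≈ 0.1000.

1/10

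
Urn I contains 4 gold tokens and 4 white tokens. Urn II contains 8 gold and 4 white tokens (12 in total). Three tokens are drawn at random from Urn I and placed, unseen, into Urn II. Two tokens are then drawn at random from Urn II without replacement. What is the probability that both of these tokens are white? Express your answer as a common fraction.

Condition on how many of the transferred tokens are white (from Urn I: 4 white of 8; then Urn II has 15 total).
  0 white: C(4,0)C(4,3)/C(8,3) = 1/14; then P = C(4,2)/C(15,2) = 2/35
  1 white: C(4,1)C(4,2)/C(8,3) = 3/7; then P = C(5,2)/C(15,2) = 2/21
  2 white: C(4,2)C(4,1)/C(8,3) = 3/7; then P = C(6,2)/C(15,2) = 1/7
  3 white: C(4,3)C(4,0)/C(8,3) = 1/14; then P = C(7,2)/C(15,2) = 1/5
P(both white) = 59/490 ≈ 0.1204.

59/490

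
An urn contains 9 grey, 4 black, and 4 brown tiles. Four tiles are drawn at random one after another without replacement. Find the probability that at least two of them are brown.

Sum the hypergeometric tail for j = 2,…,4 brown tiles.
Favorable = C(4,2)·C(13,2) + C(4,3)·C(13,1) + C(4,4)·C(13,0) = 521; total = C(17,4) = 2380.
P = 521/2380 = 521/2380 ≈ 0.2189.

521/2380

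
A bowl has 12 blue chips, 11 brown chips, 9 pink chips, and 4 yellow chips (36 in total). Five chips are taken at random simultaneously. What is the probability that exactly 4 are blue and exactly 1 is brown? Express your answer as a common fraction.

Unordered draws without replacement: count favorable combinations over C(36,5).
Favorable = C(12,4) · C(11,1) · C(9,0) · C(4,0) = 5445; total = C(36,5) = 376992.
P = 5445/376992 = 55/3808 ≈ 0.0144.

55/3808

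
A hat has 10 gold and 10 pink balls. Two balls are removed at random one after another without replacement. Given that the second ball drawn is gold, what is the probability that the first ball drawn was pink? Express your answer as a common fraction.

P(first=pink and the second ball drawn is gold) = (10/20)·(10/19) = 5/19.
P(the second ball drawn is gold) = Σ over first color = 9/38 + 5/19 = 1/2.
By Bayes, P(first=pink | the second ball drawn is gold) = 5/19 / 1/2 = 10/19 ≈ 0.5263.

10/19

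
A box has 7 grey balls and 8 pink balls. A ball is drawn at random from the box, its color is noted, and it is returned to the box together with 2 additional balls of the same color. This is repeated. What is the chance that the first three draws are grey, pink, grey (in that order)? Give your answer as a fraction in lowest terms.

Track the composition after each reinforcement of +2.
P = (7/15) · (8/17) · (9/19) = 168/1615 ≈ 0.1040.

168/1615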